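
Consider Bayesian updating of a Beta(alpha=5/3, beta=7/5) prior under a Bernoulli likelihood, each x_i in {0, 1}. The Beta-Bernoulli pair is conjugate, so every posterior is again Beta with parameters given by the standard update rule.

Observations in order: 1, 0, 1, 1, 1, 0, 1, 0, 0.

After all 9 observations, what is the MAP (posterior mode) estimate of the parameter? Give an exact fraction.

obs 1: x=1 → posterior Beta(8/3, 7/5)
obs 2: x=0 → posterior Beta(8/3, 12/5)
obs 3: x=1 → posterior Beta(11/3, 12/5)
obs 4: x=1 → posterior Beta(14/3, 12/5)
obs 5: x=1 → posterior Beta(17/3, 12/5)
obs 6: x=0 → posterior Beta(17/3, 17/5)
obs 7: x=1 → posterior Beta(20/3, 17/5)
obs 8: x=0 → posterior Beta(20/3, 22/5)
obs 9: x=0 → posterior Beta(20/3, 27/5)

85/151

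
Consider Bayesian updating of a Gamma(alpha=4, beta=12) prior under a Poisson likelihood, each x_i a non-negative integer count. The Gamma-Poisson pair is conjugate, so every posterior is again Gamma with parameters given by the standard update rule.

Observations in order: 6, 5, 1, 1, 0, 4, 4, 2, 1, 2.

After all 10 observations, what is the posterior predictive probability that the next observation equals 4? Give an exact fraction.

766683381574464700809044536428928492980142080/19895113660064588580108197261066338165074766609

obs 1: x=6 → posterior Gamma(10, 13)
obs 2: x=5 → posterior Gamma(15, 14)
obs 3: x=1 → posterior Gamma(16, 15)
obs 4: x=1 → posterior Gamma(17, 16)
obs 5: x=0 → posterior Gamma(17, 17)
obs 6: x=4 → posterior Gamma(21, 18)
obs 7: x=4 → posterior Gamma(25, 19)
obs 8: x=2 → posterior Gamma(27, 20)
obs 9: x=1 → posterior Gamma(28, 21)
obs 10: x=2 → posterior Gamma(30, 22)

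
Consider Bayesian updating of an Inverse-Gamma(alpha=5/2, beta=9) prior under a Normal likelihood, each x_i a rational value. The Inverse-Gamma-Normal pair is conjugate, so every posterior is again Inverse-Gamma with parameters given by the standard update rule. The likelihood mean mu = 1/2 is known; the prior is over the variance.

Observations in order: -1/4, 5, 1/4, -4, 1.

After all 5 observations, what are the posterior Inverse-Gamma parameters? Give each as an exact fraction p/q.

obs 1: x=-1/4 → posterior Inverse-Gamma(3, 297/32)
obs 2: x=5 → posterior Inverse-Gamma(7/2, 621/32)
obs 3: x=1/4 → posterior Inverse-Gamma(4, 311/16)
obs 4: x=-4 → posterior Inverse-Gamma(9/2, 473/16)
obs 5: x=1 → posterior Inverse-Gamma(5, 475/16)

alpha=5, beta=475/16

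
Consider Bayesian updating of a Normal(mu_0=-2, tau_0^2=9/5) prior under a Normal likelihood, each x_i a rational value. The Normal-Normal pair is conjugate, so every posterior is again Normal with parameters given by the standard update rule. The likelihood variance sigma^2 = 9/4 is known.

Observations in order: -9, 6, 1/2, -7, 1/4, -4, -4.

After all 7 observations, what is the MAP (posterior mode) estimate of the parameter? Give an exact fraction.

obs 1: x=-9 → posterior Normal(-46/9, 1)
obs 2: x=6 → posterior Normal(-22/13, 9/13)
obs 3: x=1/2 → posterior Normal(-20/17, 9/17)
obs 4: x=-7 → posterior Normal(-16/7, 3/7)
obs 5: x=1/4 → posterior Normal(-47/25, 9/25)
obs 6: x=-4 → posterior Normal(-63/29, 9/29)
obs 7: x=-4 → posterior Normal(-79/33, 3/11)

-79/33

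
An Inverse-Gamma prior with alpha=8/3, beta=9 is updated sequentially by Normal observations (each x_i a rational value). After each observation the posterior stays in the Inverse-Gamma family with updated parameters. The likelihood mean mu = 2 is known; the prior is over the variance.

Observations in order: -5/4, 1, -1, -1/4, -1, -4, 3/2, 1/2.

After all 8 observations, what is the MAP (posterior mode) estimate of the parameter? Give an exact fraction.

obs 1: x=-5/4 → posterior Inverse-Gamma(19/6, 457/32)
obs 2: x=1 → posterior Inverse-Gamma(11/3, 473/32)
obs 3: x=-1 → posterior Inverse-Gamma(25/6, 617/32)
obs 4: x=-1/4 → posterior Inverse-Gamma(14/3, 349/16)
obs 5: x=-1 → posterior Inverse-Gamma(31/6, 421/16)
obs 6: x=-4 → posterior Inverse-Gamma(17/3, 709/16)
obs 7: x=3/2 → posterior Inverse-Gamma(37/6, 711/16)
obs 8: x=1/2 → posterior Inverse-Gamma(20/3, 729/16)

2187/368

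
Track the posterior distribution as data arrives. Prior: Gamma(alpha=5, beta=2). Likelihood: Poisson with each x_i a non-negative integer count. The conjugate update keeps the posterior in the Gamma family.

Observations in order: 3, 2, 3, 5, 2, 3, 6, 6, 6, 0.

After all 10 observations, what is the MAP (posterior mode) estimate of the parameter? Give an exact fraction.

10/3

obs 1: x=3 → posterior Gamma(8, 3)
obs 2: x=2 → posterior Gamma(10, 4)
obs 3: x=3 → posterior Gamma(13, 5)
obs 4: x=5 → posterior Gamma(18, 6)
obs 5: x=2 → posterior Gamma(20, 7)
obs 6: x=3 → posterior Gamma(23, 8)
obs 7: x=6 → posterior Gamma(29, 9)
obs 8: x=6 → posterior Gamma(35, 10)
obs 9: x=6 → posterior Gamma(41, 11)
obs 10: x=0 → posterior Gamma(41, 12)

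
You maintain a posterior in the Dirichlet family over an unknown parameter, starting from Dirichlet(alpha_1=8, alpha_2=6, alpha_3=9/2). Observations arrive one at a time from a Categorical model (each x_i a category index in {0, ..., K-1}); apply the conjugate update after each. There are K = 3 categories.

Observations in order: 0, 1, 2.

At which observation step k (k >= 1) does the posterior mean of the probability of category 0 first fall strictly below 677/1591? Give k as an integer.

obs 1: x=0 → posterior Dirichlet(9, 6, 9/2)
obs 2: x=1 → posterior Dirichlet(9, 7, 9/2)
obs 3: x=2 → posterior Dirichlet(9, 7, 11/2)

k = 3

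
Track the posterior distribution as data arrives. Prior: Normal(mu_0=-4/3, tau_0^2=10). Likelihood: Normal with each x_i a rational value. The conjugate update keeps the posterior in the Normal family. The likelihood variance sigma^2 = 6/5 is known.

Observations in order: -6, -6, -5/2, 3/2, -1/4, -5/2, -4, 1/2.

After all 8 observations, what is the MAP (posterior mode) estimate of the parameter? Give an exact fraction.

-1941/812

obs 1: x=-6 → posterior Normal(-11/2, 15/14)
obs 2: x=-6 → posterior Normal(-304/53, 30/53)
obs 3: x=-5/2 → posterior Normal(-733/156, 5/13)
obs 4: x=3/2 → posterior Normal(-329/103, 30/103)
obs 5: x=-1/4 → posterior Normal(-1341/512, 15/64)
obs 6: x=-5/2 → posterior Normal(-1591/612, 10/51)
obs 7: x=-4 → posterior Normal(-1991/712, 15/89)
obs 8: x=1/2 → posterior Normal(-1941/812, 30/203)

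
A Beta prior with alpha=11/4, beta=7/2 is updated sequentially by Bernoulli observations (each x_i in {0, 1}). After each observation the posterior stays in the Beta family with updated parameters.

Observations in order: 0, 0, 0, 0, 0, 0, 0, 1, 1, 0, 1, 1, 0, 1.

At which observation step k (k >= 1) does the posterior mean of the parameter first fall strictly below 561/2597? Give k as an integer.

obs 1: x=0 → posterior Beta(11/4, 9/2)
obs 2: x=0 → posterior Beta(11/4, 11/2)
obs 3: x=0 → posterior Beta(11/4, 13/2)
obs 4: x=0 → posterior Beta(11/4, 15/2)
obs 5: x=0 → posterior Beta(11/4, 17/2)
obs 6: x=0 → posterior Beta(11/4, 19/2)
obs 7: x=0 → posterior Beta(11/4, 21/2)
obs 8: x=1 → posterior Beta(15/4, 21/2)
obs 9: x=1 → posterior Beta(19/4, 21/2)
obs 10: x=0 → posterior Beta(19/4, 23/2)
obs 11: x=1 → posterior Beta(23/4, 23/2)
obs 12: x=1 → posterior Beta(27/4, 23/2)
obs 13: x=0 → posterior Beta(27/4, 25/2)
obs 14: x=1 → posterior Beta(31/4, 25/2)

k = 7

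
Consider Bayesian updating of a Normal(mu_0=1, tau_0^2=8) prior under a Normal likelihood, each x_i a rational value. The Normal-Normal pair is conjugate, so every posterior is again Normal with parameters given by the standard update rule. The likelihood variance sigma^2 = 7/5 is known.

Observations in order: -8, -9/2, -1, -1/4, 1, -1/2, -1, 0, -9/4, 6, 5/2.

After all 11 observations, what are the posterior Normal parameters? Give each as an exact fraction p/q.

mu_0=-313/447, tau_0^2=56/447

obs 1: x=-8 → posterior Normal(-313/47, 56/47)
obs 2: x=-9/2 → posterior Normal(-17/3, 56/87)
obs 3: x=-1 → posterior Normal(-533/127, 56/127)
obs 4: x=-1/4 → posterior Normal(-543/167, 56/167)
obs 5: x=1 → posterior Normal(-503/207, 56/207)
obs 6: x=-1/2 → posterior Normal(-523/247, 56/247)
obs 7: x=-1 → posterior Normal(-563/287, 8/41)
obs 8: x=0 → posterior Normal(-563/327, 56/327)
obs 9: x=-9/4 → posterior Normal(-653/367, 56/367)
obs 10: x=6 → posterior Normal(-413/407, 56/407)
obs 11: x=5/2 → posterior Normal(-313/447, 56/447)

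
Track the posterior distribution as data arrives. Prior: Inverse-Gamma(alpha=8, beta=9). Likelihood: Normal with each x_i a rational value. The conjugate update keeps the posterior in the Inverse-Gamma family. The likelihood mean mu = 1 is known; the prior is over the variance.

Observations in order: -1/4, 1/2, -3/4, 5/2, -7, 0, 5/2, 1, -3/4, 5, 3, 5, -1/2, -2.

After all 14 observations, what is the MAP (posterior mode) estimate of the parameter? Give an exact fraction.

2283/512

obs 1: x=-1/4 → posterior Inverse-Gamma(17/2, 313/32)
obs 2: x=1/2 → posterior Inverse-Gamma(9, 317/32)
obs 3: x=-3/4 → posterior Inverse-Gamma(19/2, 183/16)
obs 4: x=5/2 → posterior Inverse-Gamma(10, 201/16)
obs 5: x=-7 → posterior Inverse-Gamma(21/2, 713/16)
obs 6: x=0 → posterior Inverse-Gamma(11, 721/16)
obs 7: x=5/2 → posterior Inverse-Gamma(23/2, 739/16)
obs 8: x=1 → posterior Inverse-Gamma(12, 739/16)
obs 9: x=-3/4 → posterior Inverse-Gamma(25/2, 1527/32)
obs 10: x=5 → posterior Inverse-Gamma(13, 1783/32)
obs 11: x=3 → posterior Inverse-Gamma(27/2, 1847/32)
obs 12: x=5 → posterior Inverse-Gamma(14, 2103/32)
obs 13: x=-1/2 → posterior Inverse-Gamma(29/2, 2139/32)
obs 14: x=-2 → posterior Inverse-Gamma(15, 2283/32)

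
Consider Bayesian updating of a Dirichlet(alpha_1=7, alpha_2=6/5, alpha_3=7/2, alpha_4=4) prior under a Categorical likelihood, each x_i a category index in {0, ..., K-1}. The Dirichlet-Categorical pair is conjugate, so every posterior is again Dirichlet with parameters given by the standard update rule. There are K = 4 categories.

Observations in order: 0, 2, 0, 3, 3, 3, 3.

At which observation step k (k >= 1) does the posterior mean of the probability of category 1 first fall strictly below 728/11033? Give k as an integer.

obs 1: x=0 → posterior Dirichlet(8, 6/5, 7/2, 4)
obs 2: x=2 → posterior Dirichlet(8, 6/5, 9/2, 4)
obs 3: x=0 → posterior Dirichlet(9, 6/5, 9/2, 4)
obs 4: x=3 → posterior Dirichlet(9, 6/5, 9/2, 5)
obs 5: x=3 → posterior Dirichlet(9, 6/5, 9/2, 6)
obs 6: x=3 → posterior Dirichlet(9, 6/5, 9/2, 7)
obs 7: x=3 → posterior Dirichlet(9, 6/5, 9/2, 8)

k = 3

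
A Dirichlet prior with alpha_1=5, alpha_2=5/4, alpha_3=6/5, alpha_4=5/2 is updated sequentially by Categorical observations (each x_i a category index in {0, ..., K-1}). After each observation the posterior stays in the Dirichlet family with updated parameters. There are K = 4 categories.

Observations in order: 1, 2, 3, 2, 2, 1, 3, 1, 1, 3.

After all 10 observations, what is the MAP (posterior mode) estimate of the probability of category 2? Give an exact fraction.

64/319

obs 1: x=1 → posterior Dirichlet(5, 9/4, 6/5, 5/2)
obs 2: x=2 → posterior Dirichlet(5, 9/4, 11/5, 5/2)
obs 3: x=3 → posterior Dirichlet(5, 9/4, 11/5, 7/2)
obs 4: x=2 → posterior Dirichlet(5, 9/4, 16/5, 7/2)
obs 5: x=2 → posterior Dirichlet(5, 9/4, 21/5, 7/2)
obs 6: x=1 → posterior Dirichlet(5, 13/4, 21/5, 7/2)
obs 7: x=3 → posterior Dirichlet(5, 13/4, 21/5, 9/2)
obs 8: x=1 → posterior Dirichlet(5, 17/4, 21/5, 9/2)
obs 9: x=1 → posterior Dirichlet(5, 21/4, 21/5, 9/2)
obs 10: x=3 → posterior Dirichlet(5, 21/4, 21/5, 11/2)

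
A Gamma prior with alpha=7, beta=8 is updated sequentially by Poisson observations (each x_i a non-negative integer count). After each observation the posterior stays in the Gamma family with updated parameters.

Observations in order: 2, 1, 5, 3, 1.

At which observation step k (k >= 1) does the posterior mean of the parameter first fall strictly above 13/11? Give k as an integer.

obs 1: x=2 → posterior Gamma(9, 9)
obs 2: x=1 → posterior Gamma(10, 10)
obs 3: x=5 → posterior Gamma(15, 11)
obs 4: x=3 → posterior Gamma(18, 12)
obs 5: x=1 → posterior Gamma(19, 13)

k = 3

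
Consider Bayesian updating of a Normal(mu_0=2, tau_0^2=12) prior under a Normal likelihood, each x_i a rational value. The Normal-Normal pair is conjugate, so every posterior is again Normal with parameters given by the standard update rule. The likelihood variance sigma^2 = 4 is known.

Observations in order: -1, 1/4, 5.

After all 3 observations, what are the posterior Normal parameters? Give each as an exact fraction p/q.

obs 1: x=-1 → posterior Normal(-1/4, 3)
obs 2: x=1/4 → posterior Normal(-1/28, 12/7)
obs 3: x=5 → posterior Normal(59/40, 6/5)

mu_0=59/40, tau_0^2=6/5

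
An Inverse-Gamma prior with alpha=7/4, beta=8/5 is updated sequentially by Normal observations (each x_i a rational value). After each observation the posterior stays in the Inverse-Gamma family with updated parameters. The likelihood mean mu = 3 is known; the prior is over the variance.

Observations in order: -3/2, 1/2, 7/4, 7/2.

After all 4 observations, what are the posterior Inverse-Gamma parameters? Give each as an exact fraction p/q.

alpha=15/4, beta=2521/160

obs 1: x=-3/2 → posterior Inverse-Gamma(9/4, 469/40)
obs 2: x=1/2 → posterior Inverse-Gamma(11/4, 297/20)
obs 3: x=7/4 → posterior Inverse-Gamma(13/4, 2501/160)
obs 4: x=7/2 → posterior Inverse-Gamma(15/4, 2521/160)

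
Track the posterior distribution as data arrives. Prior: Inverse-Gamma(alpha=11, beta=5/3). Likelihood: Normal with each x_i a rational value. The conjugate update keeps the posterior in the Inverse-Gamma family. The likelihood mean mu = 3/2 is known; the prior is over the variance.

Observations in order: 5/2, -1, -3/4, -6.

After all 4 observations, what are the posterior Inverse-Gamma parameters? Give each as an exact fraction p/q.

alpha=13, beta=3451/96

obs 1: x=5/2 → posterior Inverse-Gamma(23/2, 13/6)
obs 2: x=-1 → posterior Inverse-Gamma(12, 127/24)
obs 3: x=-3/4 → posterior Inverse-Gamma(25/2, 751/96)
obs 4: x=-6 → posterior Inverse-Gamma(13, 3451/96)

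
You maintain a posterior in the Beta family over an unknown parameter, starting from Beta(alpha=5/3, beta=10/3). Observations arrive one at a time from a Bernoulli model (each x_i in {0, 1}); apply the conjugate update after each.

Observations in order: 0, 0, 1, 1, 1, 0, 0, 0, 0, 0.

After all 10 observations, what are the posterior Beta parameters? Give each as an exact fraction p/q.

alpha=14/3, beta=31/3

obs 1: x=0 → posterior Beta(5/3, 13/3)
obs 2: x=0 → posterior Beta(5/3, 16/3)
obs 3: x=1 → posterior Beta(8/3, 16/3)
obs 4: x=1 → posterior Beta(11/3, 16/3)
obs 5: x=1 → posterior Beta(14/3, 16/3)
obs 6: x=0 → posterior Beta(14/3, 19/3)
obs 7: x=0 → posterior Beta(14/3, 22/3)
obs 8: x=0 → posterior Beta(14/3, 25/3)
obs 9: x=0 → posterior Beta(14/3, 28/3)
obs 10: x=0 → posterior Beta(14/3, 31/3)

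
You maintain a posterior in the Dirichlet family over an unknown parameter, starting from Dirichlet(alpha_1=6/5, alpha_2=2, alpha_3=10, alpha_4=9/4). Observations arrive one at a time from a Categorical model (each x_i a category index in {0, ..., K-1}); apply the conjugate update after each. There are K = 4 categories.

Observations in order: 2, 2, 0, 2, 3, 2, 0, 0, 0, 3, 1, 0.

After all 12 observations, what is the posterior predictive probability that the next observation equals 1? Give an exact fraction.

obs 1: x=2 → posterior Dirichlet(6/5, 2, 11, 9/4)
obs 2: x=2 → posterior Dirichlet(6/5, 2, 12, 9/4)
obs 3: x=0 → posterior Dirichlet(11/5, 2, 12, 9/4)
obs 4: x=2 → posterior Dirichlet(11/5, 2, 13, 9/4)
obs 5: x=3 → posterior Dirichlet(11/5, 2, 13, 13/4)
obs 6: x=2 → posterior Dirichlet(11/5, 2, 14, 13/4)
obs 7: x=0 → posterior Dirichlet(16/5, 2, 14, 13/4)
obs 8: x=0 → posterior Dirichlet(21/5, 2, 14, 13/4)
obs 9: x=0 → posterior Dirichlet(26/5, 2, 14, 13/4)
obs 10: x=3 → posterior Dirichlet(26/5, 2, 14, 17/4)
obs 11: x=1 → posterior Dirichlet(26/5, 3, 14, 17/4)
obs 12: x=0 → posterior Dirichlet(31/5, 3, 14, 17/4)

20/183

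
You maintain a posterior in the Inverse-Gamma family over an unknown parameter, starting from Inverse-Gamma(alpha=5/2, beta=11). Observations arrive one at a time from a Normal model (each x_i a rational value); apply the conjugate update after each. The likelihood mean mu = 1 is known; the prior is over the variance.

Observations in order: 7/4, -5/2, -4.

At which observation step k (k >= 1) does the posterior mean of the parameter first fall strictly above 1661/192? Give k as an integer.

obs 1: x=7/4 → posterior Inverse-Gamma(3, 361/32)
obs 2: x=-5/2 → posterior Inverse-Gamma(7/2, 557/32)
obs 3: x=-4 → posterior Inverse-Gamma(4, 957/32)

k = 3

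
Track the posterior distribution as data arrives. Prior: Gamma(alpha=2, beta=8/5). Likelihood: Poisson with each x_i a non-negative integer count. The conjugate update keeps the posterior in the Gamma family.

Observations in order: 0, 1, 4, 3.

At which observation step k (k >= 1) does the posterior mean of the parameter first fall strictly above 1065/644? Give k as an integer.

k = 4

obs 1: x=0 → posterior Gamma(2, 13/5)
obs 2: x=1 → posterior Gamma(3, 18/5)
obs 3: x=4 → posterior Gamma(7, 23/5)
obs 4: x=3 → posterior Gamma(10, 28/5)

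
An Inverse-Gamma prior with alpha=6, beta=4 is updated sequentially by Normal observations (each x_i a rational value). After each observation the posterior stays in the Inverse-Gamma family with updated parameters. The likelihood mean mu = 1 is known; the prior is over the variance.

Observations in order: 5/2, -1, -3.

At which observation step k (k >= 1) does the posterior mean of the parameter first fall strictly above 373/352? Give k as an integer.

k = 2

obs 1: x=5/2 → posterior Inverse-Gamma(13/2, 41/8)
obs 2: x=-1 → posterior Inverse-Gamma(7, 57/8)
obs 3: x=-3 → posterior Inverse-Gamma(15/2, 121/8)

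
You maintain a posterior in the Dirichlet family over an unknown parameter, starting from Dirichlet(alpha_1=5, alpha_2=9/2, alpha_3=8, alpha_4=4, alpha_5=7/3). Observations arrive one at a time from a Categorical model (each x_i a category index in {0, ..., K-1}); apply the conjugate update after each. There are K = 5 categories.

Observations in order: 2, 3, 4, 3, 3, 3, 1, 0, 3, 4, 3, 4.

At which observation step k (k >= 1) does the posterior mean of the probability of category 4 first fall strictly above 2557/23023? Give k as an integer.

k = 3

obs 1: x=2 → posterior Dirichlet(5, 9/2, 9, 4, 7/3)
obs 2: x=3 → posterior Dirichlet(5, 9/2, 9, 5, 7/3)
obs 3: x=4 → posterior Dirichlet(5, 9/2, 9, 5, 10/3)
obs 4: x=3 → posterior Dirichlet(5, 9/2, 9, 6, 10/3)
obs 5: x=3 → posterior Dirichlet(5, 9/2, 9, 7, 10/3)
obs 6: x=3 → posterior Dirichlet(5, 9/2, 9, 8, 10/3)
obs 7: x=1 → posterior Dirichlet(5, 11/2, 9, 8, 10/3)
obs 8: x=0 → posterior Dirichlet(6, 11/2, 9, 8, 10/3)
obs 9: x=3 → posterior Dirichlet(6, 11/2, 9, 9, 10/3)
obs 10: x=4 → posterior Dirichlet(6, 11/2, 9, 9, 13/3)
obs 11: x=3 → posterior Dirichlet(6, 11/2, 9, 10, 13/3)
obs 12: x=4 → posterior Dirichlet(6, 11/2, 9, 10, 16/3)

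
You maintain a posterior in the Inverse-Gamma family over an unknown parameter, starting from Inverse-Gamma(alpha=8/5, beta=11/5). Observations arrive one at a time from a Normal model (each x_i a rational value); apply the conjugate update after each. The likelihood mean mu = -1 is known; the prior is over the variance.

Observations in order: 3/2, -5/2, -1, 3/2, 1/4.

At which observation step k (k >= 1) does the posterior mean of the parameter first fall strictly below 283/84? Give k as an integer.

obs 1: x=3/2 → posterior Inverse-Gamma(21/10, 213/40)
obs 2: x=-5/2 → posterior Inverse-Gamma(13/5, 129/20)
obs 3: x=-1 → posterior Inverse-Gamma(31/10, 129/20)
obs 4: x=3/2 → posterior Inverse-Gamma(18/5, 383/40)
obs 5: x=1/4 → posterior Inverse-Gamma(41/10, 1657/160)

k = 3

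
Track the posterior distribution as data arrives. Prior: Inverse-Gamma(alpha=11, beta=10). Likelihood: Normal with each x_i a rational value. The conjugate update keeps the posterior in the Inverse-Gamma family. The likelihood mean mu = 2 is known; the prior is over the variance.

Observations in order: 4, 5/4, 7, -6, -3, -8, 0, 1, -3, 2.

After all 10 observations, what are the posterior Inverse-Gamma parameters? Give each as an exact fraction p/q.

obs 1: x=4 → posterior Inverse-Gamma(23/2, 12)
obs 2: x=5/4 → posterior Inverse-Gamma(12, 393/32)
obs 3: x=7 → posterior Inverse-Gamma(25/2, 793/32)
obs 4: x=-6 → posterior Inverse-Gamma(13, 1817/32)
obs 5: x=-3 → posterior Inverse-Gamma(27/2, 2217/32)
obs 6: x=-8 → posterior Inverse-Gamma(14, 3817/32)
obs 7: x=0 → posterior Inverse-Gamma(29/2, 3881/32)
obs 8: x=1 → posterior Inverse-Gamma(15, 3897/32)
obs 9: x=-3 → posterior Inverse-Gamma(31/2, 4297/32)
obs 10: x=2 → posterior Inverse-Gamma(16, 4297/32)

alpha=16, beta=4297/32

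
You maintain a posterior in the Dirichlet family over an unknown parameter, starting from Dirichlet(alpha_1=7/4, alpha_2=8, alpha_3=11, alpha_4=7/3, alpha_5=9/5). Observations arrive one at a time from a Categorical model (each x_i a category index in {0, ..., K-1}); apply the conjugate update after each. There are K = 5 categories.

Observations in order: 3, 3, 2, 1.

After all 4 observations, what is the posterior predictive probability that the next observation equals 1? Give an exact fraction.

540/1733

obs 1: x=3 → posterior Dirichlet(7/4, 8, 11, 10/3, 9/5)
obs 2: x=3 → posterior Dirichlet(7/4, 8, 11, 13/3, 9/5)
obs 3: x=2 → posterior Dirichlet(7/4, 8, 12, 13/3, 9/5)
obs 4: x=1 → posterior Dirichlet(7/4, 9, 12, 13/3, 9/5)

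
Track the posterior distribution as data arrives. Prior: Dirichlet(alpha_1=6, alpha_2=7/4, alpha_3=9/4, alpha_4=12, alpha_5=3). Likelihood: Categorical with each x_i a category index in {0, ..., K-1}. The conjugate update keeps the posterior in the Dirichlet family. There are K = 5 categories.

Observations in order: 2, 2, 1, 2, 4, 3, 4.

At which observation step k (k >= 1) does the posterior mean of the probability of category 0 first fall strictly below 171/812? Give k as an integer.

k = 4

obs 1: x=2 → posterior Dirichlet(6, 7/4, 13/4, 12, 3)
obs 2: x=2 → posterior Dirichlet(6, 7/4, 17/4, 12, 3)
obs 3: x=1 → posterior Dirichlet(6, 11/4, 17/4, 12, 3)
obs 4: x=2 → posterior Dirichlet(6, 11/4, 21/4, 12, 3)
obs 5: x=4 → posterior Dirichlet(6, 11/4, 21/4, 12, 4)
obs 6: x=3 → posterior Dirichlet(6, 11/4, 21/4, 13, 4)
obs 7: x=4 → posterior Dirichlet(6, 11/4, 21/4, 13, 5)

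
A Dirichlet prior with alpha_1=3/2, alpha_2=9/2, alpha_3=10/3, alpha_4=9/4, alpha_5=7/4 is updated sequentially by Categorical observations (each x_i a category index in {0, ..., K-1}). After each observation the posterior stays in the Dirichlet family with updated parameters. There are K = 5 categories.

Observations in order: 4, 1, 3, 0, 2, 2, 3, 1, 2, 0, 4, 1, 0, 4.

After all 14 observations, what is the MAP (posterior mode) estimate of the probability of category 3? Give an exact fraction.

obs 1: x=4 → posterior Dirichlet(3/2, 9/2, 10/3, 9/4, 11/4)
obs 2: x=1 → posterior Dirichlet(3/2, 11/2, 10/3, 9/4, 11/4)
obs 3: x=3 → posterior Dirichlet(3/2, 11/2, 10/3, 13/4, 11/4)
obs 4: x=0 → posterior Dirichlet(5/2, 11/2, 10/3, 13/4, 11/4)
obs 5: x=2 → posterior Dirichlet(5/2, 11/2, 13/3, 13/4, 11/4)
obs 6: x=2 → posterior Dirichlet(5/2, 11/2, 16/3, 13/4, 11/4)
obs 7: x=3 → posterior Dirichlet(5/2, 11/2, 16/3, 17/4, 11/4)
obs 8: x=1 → posterior Dirichlet(5/2, 13/2, 16/3, 17/4, 11/4)
obs 9: x=2 → posterior Dirichlet(5/2, 13/2, 19/3, 17/4, 11/4)
obs 10: x=0 → posterior Dirichlet(7/2, 13/2, 19/3, 17/4, 11/4)
obs 11: x=4 → posterior Dirichlet(7/2, 13/2, 19/3, 17/4, 15/4)
obs 12: x=1 → posterior Dirichlet(7/2, 15/2, 19/3, 17/4, 15/4)
obs 13: x=0 → posterior Dirichlet(9/2, 15/2, 19/3, 17/4, 15/4)
obs 14: x=4 → posterior Dirichlet(9/2, 15/2, 19/3, 17/4, 19/4)

39/268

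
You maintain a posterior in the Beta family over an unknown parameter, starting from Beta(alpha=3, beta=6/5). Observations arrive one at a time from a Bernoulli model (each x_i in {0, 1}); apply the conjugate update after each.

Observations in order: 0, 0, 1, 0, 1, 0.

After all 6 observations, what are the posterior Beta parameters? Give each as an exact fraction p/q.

alpha=5, beta=26/5

obs 1: x=0 → posterior Beta(3, 11/5)
obs 2: x=0 → posterior Beta(3, 16/5)
obs 3: x=1 → posterior Beta(4, 16/5)
obs 4: x=0 → posterior Beta(4, 21/5)
obs 5: x=1 → posterior Beta(5, 21/5)
obs 6: x=0 → posterior Beta(5, 26/5)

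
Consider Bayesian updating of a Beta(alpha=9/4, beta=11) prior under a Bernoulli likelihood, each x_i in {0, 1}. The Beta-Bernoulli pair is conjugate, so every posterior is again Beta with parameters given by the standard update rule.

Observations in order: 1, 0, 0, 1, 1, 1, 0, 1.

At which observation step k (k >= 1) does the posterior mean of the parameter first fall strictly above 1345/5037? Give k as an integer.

obs 1: x=1 → posterior Beta(13/4, 11)
obs 2: x=0 → posterior Beta(13/4, 12)
obs 3: x=0 → posterior Beta(13/4, 13)
obs 4: x=1 → posterior Beta(17/4, 13)
obs 5: x=1 → posterior Beta(21/4, 13)
obs 6: x=1 → posterior Beta(25/4, 13)
obs 7: x=0 → posterior Beta(25/4, 14)
obs 8: x=1 → posterior Beta(29/4, 14)

k = 5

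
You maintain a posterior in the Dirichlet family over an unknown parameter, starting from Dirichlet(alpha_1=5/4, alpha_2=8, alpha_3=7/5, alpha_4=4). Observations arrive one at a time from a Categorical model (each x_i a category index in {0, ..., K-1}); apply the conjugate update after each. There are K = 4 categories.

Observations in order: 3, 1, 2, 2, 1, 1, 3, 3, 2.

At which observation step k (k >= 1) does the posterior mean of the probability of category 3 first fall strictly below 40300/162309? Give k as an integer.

k = 6

obs 1: x=3 → posterior Dirichlet(5/4, 8, 7/5, 5)
obs 2: x=1 → posterior Dirichlet(5/4, 9, 7/5, 5)
obs 3: x=2 → posterior Dirichlet(5/4, 9, 12/5, 5)
obs 4: x=2 → posterior Dirichlet(5/4, 9, 17/5, 5)
obs 5: x=1 → posterior Dirichlet(5/4, 10, 17/5, 5)
obs 6: x=1 → posterior Dirichlet(5/4, 11, 17/5, 5)
obs 7: x=3 → posterior Dirichlet(5/4, 11, 17/5, 6)
obs 8: x=3 → posterior Dirichlet(5/4, 11, 17/5, 7)
obs 9: x=2 → posterior Dirichlet(5/4, 11, 22/5, 7)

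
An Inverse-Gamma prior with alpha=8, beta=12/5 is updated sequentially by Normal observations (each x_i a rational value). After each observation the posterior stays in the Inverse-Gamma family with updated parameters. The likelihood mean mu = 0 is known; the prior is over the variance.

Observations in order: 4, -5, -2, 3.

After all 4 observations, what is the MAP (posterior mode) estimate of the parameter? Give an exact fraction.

147/55

obs 1: x=4 → posterior Inverse-Gamma(17/2, 52/5)
obs 2: x=-5 → posterior Inverse-Gamma(9, 229/10)
obs 3: x=-2 → posterior Inverse-Gamma(19/2, 249/10)
obs 4: x=3 → posterior Inverse-Gamma(10, 147/5)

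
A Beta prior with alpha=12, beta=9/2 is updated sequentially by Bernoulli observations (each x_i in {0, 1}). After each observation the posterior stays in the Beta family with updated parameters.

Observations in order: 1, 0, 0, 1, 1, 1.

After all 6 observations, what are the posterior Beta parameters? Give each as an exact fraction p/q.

obs 1: x=1 → posterior Beta(13, 9/2)
obs 2: x=0 → posterior Beta(13, 11/2)
obs 3: x=0 → posterior Beta(13, 13/2)
obs 4: x=1 → posterior Beta(14, 13/2)
obs 5: x=1 → posterior Beta(15, 13/2)
obs 6: x=1 → posterior Beta(16, 13/2)

alpha=16, beta=13/2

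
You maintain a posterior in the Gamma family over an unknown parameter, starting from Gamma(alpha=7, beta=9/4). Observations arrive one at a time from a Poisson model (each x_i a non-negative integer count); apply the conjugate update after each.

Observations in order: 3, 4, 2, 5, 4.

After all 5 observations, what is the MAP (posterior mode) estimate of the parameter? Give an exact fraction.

obs 1: x=3 → posterior Gamma(10, 13/4)
obs 2: x=4 → posterior Gamma(14, 17/4)
obs 3: x=2 → posterior Gamma(16, 21/4)
obs 4: x=5 → posterior Gamma(21, 25/4)
obs 5: x=4 → posterior Gamma(25, 29/4)

96/29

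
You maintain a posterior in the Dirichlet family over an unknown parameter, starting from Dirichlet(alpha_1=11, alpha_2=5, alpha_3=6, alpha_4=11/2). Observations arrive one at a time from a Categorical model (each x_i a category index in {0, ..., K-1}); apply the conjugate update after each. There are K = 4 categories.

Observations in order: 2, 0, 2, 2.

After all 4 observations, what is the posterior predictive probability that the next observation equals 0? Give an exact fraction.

8/21

obs 1: x=2 → posterior Dirichlet(11, 5, 7, 11/2)
obs 2: x=0 → posterior Dirichlet(12, 5, 7, 11/2)
obs 3: x=2 → posterior Dirichlet(12, 5, 8, 11/2)
obs 4: x=2 → posterior Dirichlet(12, 5, 9, 11/2)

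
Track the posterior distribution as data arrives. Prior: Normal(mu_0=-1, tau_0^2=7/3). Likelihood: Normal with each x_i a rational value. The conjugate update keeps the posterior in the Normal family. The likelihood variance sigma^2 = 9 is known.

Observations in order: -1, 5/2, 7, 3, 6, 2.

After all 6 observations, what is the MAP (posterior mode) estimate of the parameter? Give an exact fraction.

73/46

obs 1: x=-1 → posterior Normal(-1, 63/34)
obs 2: x=5/2 → posterior Normal(-33/82, 63/41)
obs 3: x=7 → posterior Normal(65/96, 21/16)
obs 4: x=3 → posterior Normal(107/110, 63/55)
obs 5: x=6 → posterior Normal(191/124, 63/62)
obs 6: x=2 → posterior Normal(73/46, 21/23)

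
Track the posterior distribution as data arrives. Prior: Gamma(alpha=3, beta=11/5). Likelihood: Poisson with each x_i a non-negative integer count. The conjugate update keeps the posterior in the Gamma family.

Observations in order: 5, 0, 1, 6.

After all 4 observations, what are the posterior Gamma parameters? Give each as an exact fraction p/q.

obs 1: x=5 → posterior Gamma(8, 16/5)
obs 2: x=0 → posterior Gamma(8, 21/5)
obs 3: x=1 → posterior Gamma(9, 26/5)
obs 4: x=6 → posterior Gamma(15, 31/5)

alpha=15, beta=31/5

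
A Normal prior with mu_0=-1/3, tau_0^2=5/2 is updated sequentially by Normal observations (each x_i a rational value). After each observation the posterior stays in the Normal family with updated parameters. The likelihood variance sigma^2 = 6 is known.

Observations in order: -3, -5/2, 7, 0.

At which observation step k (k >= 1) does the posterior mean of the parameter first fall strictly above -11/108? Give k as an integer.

obs 1: x=-3 → posterior Normal(-19/17, 30/17)
obs 2: x=-5/2 → posterior Normal(-63/44, 15/11)
obs 3: x=7 → posterior Normal(7/54, 10/9)
obs 4: x=0 → posterior Normal(7/64, 15/16)

k = 3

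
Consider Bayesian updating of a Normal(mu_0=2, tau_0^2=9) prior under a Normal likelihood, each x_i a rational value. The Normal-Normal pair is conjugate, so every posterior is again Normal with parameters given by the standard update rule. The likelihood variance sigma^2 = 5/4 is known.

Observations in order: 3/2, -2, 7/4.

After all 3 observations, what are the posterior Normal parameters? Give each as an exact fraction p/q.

mu_0=55/113, tau_0^2=45/113

obs 1: x=3/2 → posterior Normal(64/41, 45/41)
obs 2: x=-2 → posterior Normal(-8/77, 45/77)
obs 3: x=7/4 → posterior Normal(55/113, 45/113)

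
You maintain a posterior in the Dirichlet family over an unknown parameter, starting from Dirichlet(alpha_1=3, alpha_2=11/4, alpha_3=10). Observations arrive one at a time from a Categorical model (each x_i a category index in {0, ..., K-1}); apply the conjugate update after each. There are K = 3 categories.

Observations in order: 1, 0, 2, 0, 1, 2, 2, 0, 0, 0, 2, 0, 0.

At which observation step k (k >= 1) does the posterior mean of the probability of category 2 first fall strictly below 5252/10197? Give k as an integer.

obs 1: x=1 → posterior Dirichlet(3, 15/4, 10)
obs 2: x=0 → posterior Dirichlet(4, 15/4, 10)
obs 3: x=2 → posterior Dirichlet(4, 15/4, 11)
obs 4: x=0 → posterior Dirichlet(5, 15/4, 11)
obs 5: x=1 → posterior Dirichlet(5, 19/4, 11)
obs 6: x=2 → posterior Dirichlet(5, 19/4, 12)
obs 7: x=2 → posterior Dirichlet(5, 19/4, 13)
obs 8: x=0 → posterior Dirichlet(6, 19/4, 13)
obs 9: x=0 → posterior Dirichlet(7, 19/4, 13)
obs 10: x=0 → posterior Dirichlet(8, 19/4, 13)
obs 11: x=2 → posterior Dirichlet(8, 19/4, 14)
obs 12: x=0 → posterior Dirichlet(9, 19/4, 14)
obs 13: x=0 → posterior Dirichlet(10, 19/4, 14)

k = 10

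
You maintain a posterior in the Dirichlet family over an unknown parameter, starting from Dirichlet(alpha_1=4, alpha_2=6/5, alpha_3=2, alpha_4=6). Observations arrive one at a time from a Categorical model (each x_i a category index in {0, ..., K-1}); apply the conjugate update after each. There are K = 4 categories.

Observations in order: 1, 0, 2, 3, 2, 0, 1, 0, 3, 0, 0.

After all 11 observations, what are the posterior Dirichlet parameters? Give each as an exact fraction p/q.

obs 1: x=1 → posterior Dirichlet(4, 11/5, 2, 6)
obs 2: x=0 → posterior Dirichlet(5, 11/5, 2, 6)
obs 3: x=2 → posterior Dirichlet(5, 11/5, 3, 6)
obs 4: x=3 → posterior Dirichlet(5, 11/5, 3, 7)
obs 5: x=2 → posterior Dirichlet(5, 11/5, 4, 7)
obs 6: x=0 → posterior Dirichlet(6, 11/5, 4, 7)
obs 7: x=1 → posterior Dirichlet(6, 16/5, 4, 7)
obs 8: x=0 → posterior Dirichlet(7, 16/5, 4, 7)
obs 9: x=3 → posterior Dirichlet(7, 16/5, 4, 8)
obs 10: x=0 → posterior Dirichlet(8, 16/5, 4, 8)
obs 11: x=0 → posterior Dirichlet(9, 16/5, 4, 8)

alpha_1=9, alpha_2=16/5, alpha_3=4, alpha_4=8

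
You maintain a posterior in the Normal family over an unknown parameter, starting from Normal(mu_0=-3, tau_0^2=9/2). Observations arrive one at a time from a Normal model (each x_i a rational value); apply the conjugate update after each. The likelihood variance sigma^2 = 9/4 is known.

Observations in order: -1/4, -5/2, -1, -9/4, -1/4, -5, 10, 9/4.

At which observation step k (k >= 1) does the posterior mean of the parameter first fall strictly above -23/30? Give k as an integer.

k = 7

obs 1: x=-1/4 → posterior Normal(-7/6, 3/2)
obs 2: x=-5/2 → posterior Normal(-17/10, 9/10)
obs 3: x=-1 → posterior Normal(-3/2, 9/14)
obs 4: x=-9/4 → posterior Normal(-5/3, 1/2)
obs 5: x=-1/4 → posterior Normal(-31/22, 9/22)
obs 6: x=-5 → posterior Normal(-51/26, 9/26)
obs 7: x=10 → posterior Normal(-11/30, 3/10)
obs 8: x=9/4 → posterior Normal(-1/17, 9/34)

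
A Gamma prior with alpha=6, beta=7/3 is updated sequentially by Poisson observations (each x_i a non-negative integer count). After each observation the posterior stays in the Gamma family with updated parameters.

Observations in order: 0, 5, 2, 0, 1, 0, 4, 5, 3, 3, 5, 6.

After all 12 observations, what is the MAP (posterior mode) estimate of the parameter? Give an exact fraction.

117/43

obs 1: x=0 → posterior Gamma(6, 10/3)
obs 2: x=5 → posterior Gamma(11, 13/3)
obs 3: x=2 → posterior Gamma(13, 16/3)
obs 4: x=0 → posterior Gamma(13, 19/3)
obs 5: x=1 → posterior Gamma(14, 22/3)
obs 6: x=0 → posterior Gamma(14, 25/3)
obs 7: x=4 → posterior Gamma(18, 28/3)
obs 8: x=5 → posterior Gamma(23, 31/3)
obs 9: x=3 → posterior Gamma(26, 34/3)
obs 10: x=3 → posterior Gamma(29, 37/3)
obs 11: x=5 → posterior Gamma(34, 40/3)
obs 12: x=6 → posterior Gamma(40, 43/3)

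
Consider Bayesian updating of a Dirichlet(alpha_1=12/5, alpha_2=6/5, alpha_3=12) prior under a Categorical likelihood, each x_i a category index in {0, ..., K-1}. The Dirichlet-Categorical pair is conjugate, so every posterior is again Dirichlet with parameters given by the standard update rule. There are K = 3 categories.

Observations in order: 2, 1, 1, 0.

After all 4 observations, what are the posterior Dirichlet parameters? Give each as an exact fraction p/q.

obs 1: x=2 → posterior Dirichlet(12/5, 6/5, 13)
obs 2: x=1 → posterior Dirichlet(12/5, 11/5, 13)
obs 3: x=1 → posterior Dirichlet(12/5, 16/5, 13)
obs 4: x=0 → posterior Dirichlet(17/5, 16/5, 13)

alpha_1=17/5, alpha_2=16/5, alpha_3=13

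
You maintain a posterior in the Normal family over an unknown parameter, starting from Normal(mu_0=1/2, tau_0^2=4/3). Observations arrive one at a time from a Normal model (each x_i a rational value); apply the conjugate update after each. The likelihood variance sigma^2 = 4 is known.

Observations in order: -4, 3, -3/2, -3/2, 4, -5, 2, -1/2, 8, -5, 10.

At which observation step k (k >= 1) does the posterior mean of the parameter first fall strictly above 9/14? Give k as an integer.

k = 11

obs 1: x=-4 → posterior Normal(-5/8, 1)
obs 2: x=3 → posterior Normal(1/10, 4/5)
obs 3: x=-3/2 → posterior Normal(-1/6, 2/3)
obs 4: x=-3/2 → posterior Normal(-5/14, 4/7)
obs 5: x=4 → posterior Normal(3/16, 1/2)
obs 6: x=-5 → posterior Normal(-7/18, 4/9)
obs 7: x=2 → posterior Normal(-3/20, 2/5)
obs 8: x=-1/2 → posterior Normal(-2/11, 4/11)
obs 9: x=8 → posterior Normal(1/2, 1/3)
obs 10: x=-5 → posterior Normal(1/13, 4/13)
obs 11: x=10 → posterior Normal(11/14, 2/7)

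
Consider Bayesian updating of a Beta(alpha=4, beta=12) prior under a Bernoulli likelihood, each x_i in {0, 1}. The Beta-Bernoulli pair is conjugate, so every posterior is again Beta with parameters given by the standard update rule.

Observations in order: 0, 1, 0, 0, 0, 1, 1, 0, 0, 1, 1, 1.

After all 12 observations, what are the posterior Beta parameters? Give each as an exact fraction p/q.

obs 1: x=0 → posterior Beta(4, 13)
obs 2: x=1 → posterior Beta(5, 13)
obs 3: x=0 → posterior Beta(5, 14)
obs 4: x=0 → posterior Beta(5, 15)
obs 5: x=0 → posterior Beta(5, 16)
obs 6: x=1 → posterior Beta(6, 16)
obs 7: x=1 → posterior Beta(7, 16)
obs 8: x=0 → posterior Beta(7, 17)
obs 9: x=0 → posterior Beta(7, 18)
obs 10: x=1 → posterior Beta(8, 18)
obs 11: x=1 → posterior Beta(9, 18)
obs 12: x=1 → posterior Beta(10, 18)

alpha=10, beta=18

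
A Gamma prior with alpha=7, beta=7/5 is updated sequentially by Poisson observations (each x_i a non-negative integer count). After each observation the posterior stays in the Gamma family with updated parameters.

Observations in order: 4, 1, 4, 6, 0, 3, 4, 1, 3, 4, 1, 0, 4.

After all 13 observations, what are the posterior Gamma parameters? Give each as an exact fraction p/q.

alpha=42, beta=72/5

obs 1: x=4 → posterior Gamma(11, 12/5)
obs 2: x=1 → posterior Gamma(12, 17/5)
obs 3: x=4 → posterior Gamma(16, 22/5)
obs 4: x=6 → posterior Gamma(22, 27/5)
obs 5: x=0 → posterior Gamma(22, 32/5)
obs 6: x=3 → posterior Gamma(25, 37/5)
obs 7: x=4 → posterior Gamma(29, 42/5)
obs 8: x=1 → posterior Gamma(30, 47/5)
obs 9: x=3 → posterior Gamma(33, 52/5)
obs 10: x=4 → posterior Gamma(37, 57/5)
obs 11: x=1 → posterior Gamma(38, 62/5)
obs 12: x=0 → posterior Gamma(38, 67/5)
obs 13: x=4 → posterior Gamma(42, 72/5)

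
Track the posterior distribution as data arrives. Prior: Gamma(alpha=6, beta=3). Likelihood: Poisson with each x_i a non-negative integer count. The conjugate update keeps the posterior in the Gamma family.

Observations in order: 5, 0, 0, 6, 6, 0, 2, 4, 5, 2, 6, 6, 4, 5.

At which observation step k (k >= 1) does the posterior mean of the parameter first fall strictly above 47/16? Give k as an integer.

k = 11

obs 1: x=5 → posterior Gamma(11, 4)
obs 2: x=0 → posterior Gamma(11, 5)
obs 3: x=0 → posterior Gamma(11, 6)
obs 4: x=6 → posterior Gamma(17, 7)
obs 5: x=6 → posterior Gamma(23, 8)
obs 6: x=0 → posterior Gamma(23, 9)
obs 7: x=2 → posterior Gamma(25, 10)
obs 8: x=4 → posterior Gamma(29, 11)
obs 9: x=5 → posterior Gamma(34, 12)
obs 10: x=2 → posterior Gamma(36, 13)
obs 11: x=6 → posterior Gamma(42, 14)
obs 12: x=6 → posterior Gamma(48, 15)
obs 13: x=4 → posterior Gamma(52, 16)
obs 14: x=5 → posterior Gamma(57, 17)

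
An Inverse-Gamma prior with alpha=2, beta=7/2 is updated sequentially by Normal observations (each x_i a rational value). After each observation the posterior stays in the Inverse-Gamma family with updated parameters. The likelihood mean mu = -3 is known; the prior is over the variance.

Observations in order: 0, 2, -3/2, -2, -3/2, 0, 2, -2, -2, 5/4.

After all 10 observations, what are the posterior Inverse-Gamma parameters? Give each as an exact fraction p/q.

obs 1: x=0 → posterior Inverse-Gamma(5/2, 8)
obs 2: x=2 → posterior Inverse-Gamma(3, 41/2)
obs 3: x=-3/2 → posterior Inverse-Gamma(7/2, 173/8)
obs 4: x=-2 → posterior Inverse-Gamma(4, 177/8)
obs 5: x=-3/2 → posterior Inverse-Gamma(9/2, 93/4)
obs 6: x=0 → posterior Inverse-Gamma(5, 111/4)
obs 7: x=2 → posterior Inverse-Gamma(11/2, 161/4)
obs 8: x=-2 → posterior Inverse-Gamma(6, 163/4)
obs 9: x=-2 → posterior Inverse-Gamma(13/2, 165/4)
obs 10: x=5/4 → posterior Inverse-Gamma(7, 1609/32)

alpha=7, beta=1609/32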